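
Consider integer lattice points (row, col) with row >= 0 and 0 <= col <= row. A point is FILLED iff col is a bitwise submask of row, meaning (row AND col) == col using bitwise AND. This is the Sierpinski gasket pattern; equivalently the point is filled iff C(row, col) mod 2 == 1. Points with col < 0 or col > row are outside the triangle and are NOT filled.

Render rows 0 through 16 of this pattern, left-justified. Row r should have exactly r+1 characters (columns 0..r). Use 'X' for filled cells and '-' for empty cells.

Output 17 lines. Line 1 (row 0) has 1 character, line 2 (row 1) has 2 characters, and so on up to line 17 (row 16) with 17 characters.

r0=0: X
r1=1: XX
r2=10: X-X
r3=11: XXXX
r4=100: X---X
r5=101: XX--XX
r6=110: X-X-X-X
r7=111: XXXXXXXX
r8=1000: X-------X
r9=1001: XX------XX
r10=1010: X-X-----X-X
r11=1011: XXXX----XXXX
r12=1100: X---X---X---X
r13=1101: XX--XX--XX--XX
r14=1110: X-X-X-X-X-X-X-X
r15=1111: XXXXXXXXXXXXXXXX
r16=10000: X---------------X

Answer: X
XX
X-X
XXXX
X---X
XX--XX
X-X-X-X
XXXXXXXX
X-------X
XX------XX
X-X-----X-X
XXXX----XXXX
X---X---X---X
XX--XX--XX--XX
X-X-X-X-X-X-X-X
XXXXXXXXXXXXXXXX
X---------------X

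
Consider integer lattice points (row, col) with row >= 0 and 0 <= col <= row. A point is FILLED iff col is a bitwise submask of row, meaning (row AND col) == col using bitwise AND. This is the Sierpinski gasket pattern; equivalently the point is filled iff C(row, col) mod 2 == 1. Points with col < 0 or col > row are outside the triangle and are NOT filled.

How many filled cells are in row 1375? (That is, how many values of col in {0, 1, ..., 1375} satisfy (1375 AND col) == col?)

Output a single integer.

1375 in binary = 10101011111
popcount(1375) = number of 1-bits in 10101011111 = 8
A col c satisfies (1375 AND c) == c iff every set bit of c is also set in 1375; each of the 8 set bits of 1375 can independently be on or off in c.
count = 2^8 = 256

Answer: 256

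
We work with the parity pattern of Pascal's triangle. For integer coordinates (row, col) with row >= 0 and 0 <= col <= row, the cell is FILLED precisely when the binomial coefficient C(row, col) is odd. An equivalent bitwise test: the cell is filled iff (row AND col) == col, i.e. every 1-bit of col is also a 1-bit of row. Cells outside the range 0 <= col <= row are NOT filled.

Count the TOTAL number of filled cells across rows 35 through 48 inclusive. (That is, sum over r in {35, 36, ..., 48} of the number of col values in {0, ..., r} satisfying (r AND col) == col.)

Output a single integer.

Answer: 156

Derivation:
r35=100011 pc3: +8 =8
r36=100100 pc2: +4 =12
r37=100101 pc3: +8 =20
r38=100110 pc3: +8 =28
r39=100111 pc4: +16 =44
r40=101000 pc2: +4 =48
r41=101001 pc3: +8 =56
r42=101010 pc3: +8 =64
r43=101011 pc4: +16 =80
r44=101100 pc3: +8 =88
r45=101101 pc4: +16 =104
r46=101110 pc4: +16 =120
r47=101111 pc5: +32 =152
r48=110000 pc2: +4 =156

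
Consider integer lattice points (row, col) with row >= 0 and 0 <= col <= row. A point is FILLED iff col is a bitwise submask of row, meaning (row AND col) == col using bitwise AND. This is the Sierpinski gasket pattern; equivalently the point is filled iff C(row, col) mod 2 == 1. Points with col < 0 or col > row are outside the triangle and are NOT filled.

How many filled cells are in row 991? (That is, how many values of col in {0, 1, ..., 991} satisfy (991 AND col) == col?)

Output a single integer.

991 in binary = 1111011111
popcount(991) = number of 1-bits in 1111011111 = 9
A col c satisfies (991 AND c) == c iff every set bit of c is also set in 991; each of the 9 set bits of 991 can independently be on or off in c.
count = 2^9 = 512

Answer: 512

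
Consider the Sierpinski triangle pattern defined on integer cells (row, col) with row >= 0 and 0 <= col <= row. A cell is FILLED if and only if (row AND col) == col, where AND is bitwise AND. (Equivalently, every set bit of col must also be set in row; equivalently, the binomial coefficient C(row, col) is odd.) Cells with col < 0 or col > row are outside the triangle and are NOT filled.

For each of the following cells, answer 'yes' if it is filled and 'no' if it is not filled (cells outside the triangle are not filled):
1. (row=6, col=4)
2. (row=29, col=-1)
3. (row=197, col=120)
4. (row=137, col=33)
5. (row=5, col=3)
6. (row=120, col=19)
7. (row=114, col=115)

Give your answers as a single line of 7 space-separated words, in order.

Answer: yes no no no no no no

Derivation:
(6,4): row=0b110, col=0b100, row AND col = 0b100 = 4; 4 == 4 -> filled
(29,-1): col outside [0, 29] -> not filled
(197,120): row=0b11000101, col=0b1111000, row AND col = 0b1000000 = 64; 64 != 120 -> empty
(137,33): row=0b10001001, col=0b100001, row AND col = 0b1 = 1; 1 != 33 -> empty
(5,3): row=0b101, col=0b11, row AND col = 0b1 = 1; 1 != 3 -> empty
(120,19): row=0b1111000, col=0b10011, row AND col = 0b10000 = 16; 16 != 19 -> empty
(114,115): col outside [0, 114] -> not filled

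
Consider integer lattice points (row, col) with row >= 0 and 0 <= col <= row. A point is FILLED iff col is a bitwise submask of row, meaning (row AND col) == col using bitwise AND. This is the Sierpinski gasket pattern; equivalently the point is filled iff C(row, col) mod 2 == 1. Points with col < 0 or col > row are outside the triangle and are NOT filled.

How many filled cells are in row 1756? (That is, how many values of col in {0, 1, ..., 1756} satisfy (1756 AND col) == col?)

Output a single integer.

1756 in binary = 11011011100
popcount(1756) = number of 1-bits in 11011011100 = 7
A col c satisfies (1756 AND c) == c iff every set bit of c is also set in 1756; each of the 7 set bits of 1756 can independently be on or off in c.
count = 2^7 = 128

Answer: 128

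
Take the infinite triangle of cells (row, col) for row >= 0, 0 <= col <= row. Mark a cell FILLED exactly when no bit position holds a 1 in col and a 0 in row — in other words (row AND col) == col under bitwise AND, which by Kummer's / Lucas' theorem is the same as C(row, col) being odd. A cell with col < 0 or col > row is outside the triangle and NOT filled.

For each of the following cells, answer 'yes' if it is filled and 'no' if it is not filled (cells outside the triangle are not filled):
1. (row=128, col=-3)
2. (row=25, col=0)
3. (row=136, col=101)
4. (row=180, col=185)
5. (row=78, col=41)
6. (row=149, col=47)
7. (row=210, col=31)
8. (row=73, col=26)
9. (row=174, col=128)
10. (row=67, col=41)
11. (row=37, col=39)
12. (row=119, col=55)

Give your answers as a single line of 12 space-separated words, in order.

Answer: no yes no no no no no no yes no no yes

Derivation:
(128,-3): col outside [0, 128] -> not filled
(25,0): row=0b11001, col=0b0, row AND col = 0b0 = 0; 0 == 0 -> filled
(136,101): row=0b10001000, col=0b1100101, row AND col = 0b0 = 0; 0 != 101 -> empty
(180,185): col outside [0, 180] -> not filled
(78,41): row=0b1001110, col=0b101001, row AND col = 0b1000 = 8; 8 != 41 -> empty
(149,47): row=0b10010101, col=0b101111, row AND col = 0b101 = 5; 5 != 47 -> empty
(210,31): row=0b11010010, col=0b11111, row AND col = 0b10010 = 18; 18 != 31 -> empty
(73,26): row=0b1001001, col=0b11010, row AND col = 0b1000 = 8; 8 != 26 -> empty
(174,128): row=0b10101110, col=0b10000000, row AND col = 0b10000000 = 128; 128 == 128 -> filled
(67,41): row=0b1000011, col=0b101001, row AND col = 0b1 = 1; 1 != 41 -> empty
(37,39): col outside [0, 37] -> not filled
(119,55): row=0b1110111, col=0b110111, row AND col = 0b110111 = 55; 55 == 55 -> filled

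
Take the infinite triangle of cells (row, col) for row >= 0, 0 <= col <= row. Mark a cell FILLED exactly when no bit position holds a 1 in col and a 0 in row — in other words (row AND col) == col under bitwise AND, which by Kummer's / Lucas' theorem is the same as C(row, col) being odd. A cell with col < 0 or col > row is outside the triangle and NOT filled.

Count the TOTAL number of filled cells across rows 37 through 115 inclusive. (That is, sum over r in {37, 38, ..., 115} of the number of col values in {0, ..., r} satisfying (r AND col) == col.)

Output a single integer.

r37=100101 pc3: +8 =8
r38=100110 pc3: +8 =16
r39=100111 pc4: +16 =32
r40=101000 pc2: +4 =36
r41=101001 pc3: +8 =44
r42=101010 pc3: +8 =52
r43=101011 pc4: +16 =68
r44=101100 pc3: +8 =76
r45=101101 pc4: +16 =92
r46=101110 pc4: +16 =108
r47=101111 pc5: +32 =140
r48=110000 pc2: +4 =144
r49=110001 pc3: +8 =152
r50=110010 pc3: +8 =160
r51=110011 pc4: +16 =176
r52=110100 pc3: +8 =184
r53=110101 pc4: +16 =200
r54=110110 pc4: +16 =216
r55=110111 pc5: +32 =248
r56=111000 pc3: +8 =256
r57=111001 pc4: +16 =272
r58=111010 pc4: +16 =288
r59=111011 pc5: +32 =320
r60=111100 pc4: +16 =336
r61=111101 pc5: +32 =368
r62=111110 pc5: +32 =400
r63=111111 pc6: +64 =464
r64=1000000 pc1: +2 =466
r65=1000001 pc2: +4 =470
r66=1000010 pc2: +4 =474
r67=1000011 pc3: +8 =482
r68=1000100 pc2: +4 =486
r69=1000101 pc3: +8 =494
r70=1000110 pc3: +8 =502
r71=1000111 pc4: +16 =518
r72=1001000 pc2: +4 =522
r73=1001001 pc3: +8 =530
r74=1001010 pc3: +8 =538
r75=1001011 pc4: +16 =554
r76=1001100 pc3: +8 =562
r77=1001101 pc4: +16 =578
r78=1001110 pc4: +16 =594
r79=1001111 pc5: +32 =626
r80=1010000 pc2: +4 =630
r81=1010001 pc3: +8 =638
r82=1010010 pc3: +8 =646
r83=1010011 pc4: +16 =662
r84=1010100 pc3: +8 =670
r85=1010101 pc4: +16 =686
r86=1010110 pc4: +16 =702
r87=1010111 pc5: +32 =734
r88=1011000 pc3: +8 =742
r89=1011001 pc4: +16 =758
r90=1011010 pc4: +16 =774
r91=1011011 pc5: +32 =806
r92=1011100 pc4: +16 =822
r93=1011101 pc5: +32 =854
r94=1011110 pc5: +32 =886
r95=1011111 pc6: +64 =950
r96=1100000 pc2: +4 =954
r97=1100001 pc3: +8 =962
r98=1100010 pc3: +8 =970
r99=1100011 pc4: +16 =986
r100=1100100 pc3: +8 =994
r101=1100101 pc4: +16 =1010
r102=1100110 pc4: +16 =1026
r103=1100111 pc5: +32 =1058
r104=1101000 pc3: +8 =1066
r105=1101001 pc4: +16 =1082
r106=1101010 pc4: +16 =1098
r107=1101011 pc5: +32 =1130
r108=1101100 pc4: +16 =1146
r109=1101101 pc5: +32 =1178
r110=1101110 pc5: +32 =1210
r111=1101111 pc6: +64 =1274
r112=1110000 pc3: +8 =1282
r113=1110001 pc4: +16 =1298
r114=1110010 pc4: +16 =1314
r115=1110011 pc5: +32 =1346

Answer: 1346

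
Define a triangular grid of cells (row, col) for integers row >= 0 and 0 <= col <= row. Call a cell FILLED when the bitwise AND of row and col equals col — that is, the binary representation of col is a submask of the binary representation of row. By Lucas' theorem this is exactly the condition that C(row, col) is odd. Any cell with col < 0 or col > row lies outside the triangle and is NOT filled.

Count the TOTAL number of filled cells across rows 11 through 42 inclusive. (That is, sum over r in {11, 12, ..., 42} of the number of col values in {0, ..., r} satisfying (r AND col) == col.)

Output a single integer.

r11=1011 pc3: +8 =8
r12=1100 pc2: +4 =12
r13=1101 pc3: +8 =20
r14=1110 pc3: +8 =28
r15=1111 pc4: +16 =44
r16=10000 pc1: +2 =46
r17=10001 pc2: +4 =50
r18=10010 pc2: +4 =54
r19=10011 pc3: +8 =62
r20=10100 pc2: +4 =66
r21=10101 pc3: +8 =74
r22=10110 pc3: +8 =82
r23=10111 pc4: +16 =98
r24=11000 pc2: +4 =102
r25=11001 pc3: +8 =110
r26=11010 pc3: +8 =118
r27=11011 pc4: +16 =134
r28=11100 pc3: +8 =142
r29=11101 pc4: +16 =158
r30=11110 pc4: +16 =174
r31=11111 pc5: +32 =206
r32=100000 pc1: +2 =208
r33=100001 pc2: +4 =212
r34=100010 pc2: +4 =216
r35=100011 pc3: +8 =224
r36=100100 pc2: +4 =228
r37=100101 pc3: +8 =236
r38=100110 pc3: +8 =244
r39=100111 pc4: +16 =260
r40=101000 pc2: +4 =264
r41=101001 pc3: +8 =272
r42=101010 pc3: +8 =280

Answer: 280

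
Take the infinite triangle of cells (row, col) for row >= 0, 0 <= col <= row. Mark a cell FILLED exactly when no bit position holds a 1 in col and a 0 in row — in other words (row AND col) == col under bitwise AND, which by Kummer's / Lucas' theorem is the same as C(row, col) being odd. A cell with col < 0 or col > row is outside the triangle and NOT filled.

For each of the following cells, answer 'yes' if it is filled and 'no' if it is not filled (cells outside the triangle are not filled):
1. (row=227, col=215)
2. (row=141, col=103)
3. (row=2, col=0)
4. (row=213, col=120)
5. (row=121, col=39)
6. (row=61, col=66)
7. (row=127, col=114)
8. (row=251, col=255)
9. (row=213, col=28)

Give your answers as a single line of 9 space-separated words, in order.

(227,215): row=0b11100011, col=0b11010111, row AND col = 0b11000011 = 195; 195 != 215 -> empty
(141,103): row=0b10001101, col=0b1100111, row AND col = 0b101 = 5; 5 != 103 -> empty
(2,0): row=0b10, col=0b0, row AND col = 0b0 = 0; 0 == 0 -> filled
(213,120): row=0b11010101, col=0b1111000, row AND col = 0b1010000 = 80; 80 != 120 -> empty
(121,39): row=0b1111001, col=0b100111, row AND col = 0b100001 = 33; 33 != 39 -> empty
(61,66): col outside [0, 61] -> not filled
(127,114): row=0b1111111, col=0b1110010, row AND col = 0b1110010 = 114; 114 == 114 -> filled
(251,255): col outside [0, 251] -> not filled
(213,28): row=0b11010101, col=0b11100, row AND col = 0b10100 = 20; 20 != 28 -> empty

Answer: no no yes no no no yes no no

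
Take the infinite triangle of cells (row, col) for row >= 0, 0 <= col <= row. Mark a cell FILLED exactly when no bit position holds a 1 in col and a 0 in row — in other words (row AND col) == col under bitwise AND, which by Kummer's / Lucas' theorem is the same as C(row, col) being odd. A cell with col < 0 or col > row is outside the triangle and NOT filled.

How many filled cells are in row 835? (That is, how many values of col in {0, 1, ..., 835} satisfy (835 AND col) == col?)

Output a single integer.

835 in binary = 1101000011
popcount(835) = number of 1-bits in 1101000011 = 5
A col c satisfies (835 AND c) == c iff every set bit of c is also set in 835; each of the 5 set bits of 835 can independently be on or off in c.
count = 2^5 = 32

Answer: 32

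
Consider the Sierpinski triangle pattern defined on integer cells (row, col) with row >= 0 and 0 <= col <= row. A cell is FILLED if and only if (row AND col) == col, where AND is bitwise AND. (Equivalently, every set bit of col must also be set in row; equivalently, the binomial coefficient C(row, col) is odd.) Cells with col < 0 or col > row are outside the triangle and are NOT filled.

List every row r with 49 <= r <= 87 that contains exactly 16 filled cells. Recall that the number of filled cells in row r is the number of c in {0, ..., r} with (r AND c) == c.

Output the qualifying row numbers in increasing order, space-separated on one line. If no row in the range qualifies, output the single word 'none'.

Answer: 51 53 54 57 58 60 71 75 77 78 83 85 86

Derivation:
Row r has 2^popcount(r) filled cells, so we need popcount(r) = log2(16) = 4.
Scan r = 49..87 and keep those with exactly 4 one-bits:
r=49=110001 popcount=3 -> skip
r=50=110010 popcount=3 -> skip
r=51=110011 popcount=4 -> KEEP
r=52=110100 popcount=3 -> skip
r=53=110101 popcount=4 -> KEEP
r=54=110110 popcount=4 -> KEEP
r=55=110111 popcount=5 -> skip
r=56=111000 popcount=3 -> skip
r=57=111001 popcount=4 -> KEEP
r=58=111010 popcount=4 -> KEEP
r=59=111011 popcount=5 -> skip
r=60=111100 popcount=4 -> KEEP
r=61=111101 popcount=5 -> skip
r=62=111110 popcount=5 -> skip
r=63=111111 popcount=6 -> skip
r=64=1000000 popcount=1 -> skip
r=65=1000001 popcount=2 -> skip
r=66=1000010 popcount=2 -> skip
r=67=1000011 popcount=3 -> skip
r=68=1000100 popcount=2 -> skip
r=69=1000101 popcount=3 -> skip
r=70=1000110 popcount=3 -> skip
r=71=1000111 popcount=4 -> KEEP
r=72=1001000 popcount=2 -> skip
r=73=1001001 popcount=3 -> skip
r=74=1001010 popcount=3 -> skip
r=75=1001011 popcount=4 -> KEEP
r=76=1001100 popcount=3 -> skip
r=77=1001101 popcount=4 -> KEEP
r=78=1001110 popcount=4 -> KEEP
r=79=1001111 popcount=5 -> skip
r=80=1010000 popcount=2 -> skip
r=81=1010001 popcount=3 -> skip
r=82=1010010 popcount=3 -> skip
r=83=1010011 popcount=4 -> KEEP
r=84=1010100 popcount=3 -> skip
r=85=1010101 popcount=4 -> KEEP
r=86=1010110 popcount=4 -> KEEP
r=87=1010111 popcount=5 -> skip
Kept rows: 51 53 54 57 58 60 71 75 77 78 83 85 86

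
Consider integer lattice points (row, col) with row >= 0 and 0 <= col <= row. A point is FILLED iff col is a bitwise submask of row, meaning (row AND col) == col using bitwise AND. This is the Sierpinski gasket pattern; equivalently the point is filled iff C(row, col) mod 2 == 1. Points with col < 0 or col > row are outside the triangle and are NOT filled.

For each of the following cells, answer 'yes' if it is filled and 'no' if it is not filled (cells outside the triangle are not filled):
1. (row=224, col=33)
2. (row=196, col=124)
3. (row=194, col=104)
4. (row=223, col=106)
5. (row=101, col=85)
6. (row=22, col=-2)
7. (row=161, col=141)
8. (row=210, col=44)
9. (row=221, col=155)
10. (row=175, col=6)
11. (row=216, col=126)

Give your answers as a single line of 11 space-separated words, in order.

Answer: no no no no no no no no no yes no

Derivation:
(224,33): row=0b11100000, col=0b100001, row AND col = 0b100000 = 32; 32 != 33 -> empty
(196,124): row=0b11000100, col=0b1111100, row AND col = 0b1000100 = 68; 68 != 124 -> empty
(194,104): row=0b11000010, col=0b1101000, row AND col = 0b1000000 = 64; 64 != 104 -> empty
(223,106): row=0b11011111, col=0b1101010, row AND col = 0b1001010 = 74; 74 != 106 -> empty
(101,85): row=0b1100101, col=0b1010101, row AND col = 0b1000101 = 69; 69 != 85 -> empty
(22,-2): col outside [0, 22] -> not filled
(161,141): row=0b10100001, col=0b10001101, row AND col = 0b10000001 = 129; 129 != 141 -> empty
(210,44): row=0b11010010, col=0b101100, row AND col = 0b0 = 0; 0 != 44 -> empty
(221,155): row=0b11011101, col=0b10011011, row AND col = 0b10011001 = 153; 153 != 155 -> empty
(175,6): row=0b10101111, col=0b110, row AND col = 0b110 = 6; 6 == 6 -> filled
(216,126): row=0b11011000, col=0b1111110, row AND col = 0b1011000 = 88; 88 != 126 -> empty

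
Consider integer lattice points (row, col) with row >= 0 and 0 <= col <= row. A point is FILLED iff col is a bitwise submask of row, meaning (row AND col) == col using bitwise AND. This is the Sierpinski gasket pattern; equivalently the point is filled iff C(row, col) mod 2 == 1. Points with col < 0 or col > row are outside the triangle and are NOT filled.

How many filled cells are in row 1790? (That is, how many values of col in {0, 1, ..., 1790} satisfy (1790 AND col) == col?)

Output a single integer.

1790 in binary = 11011111110
popcount(1790) = number of 1-bits in 11011111110 = 9
A col c satisfies (1790 AND c) == c iff every set bit of c is also set in 1790; each of the 9 set bits of 1790 can independently be on or off in c.
count = 2^9 = 512

Answer: 512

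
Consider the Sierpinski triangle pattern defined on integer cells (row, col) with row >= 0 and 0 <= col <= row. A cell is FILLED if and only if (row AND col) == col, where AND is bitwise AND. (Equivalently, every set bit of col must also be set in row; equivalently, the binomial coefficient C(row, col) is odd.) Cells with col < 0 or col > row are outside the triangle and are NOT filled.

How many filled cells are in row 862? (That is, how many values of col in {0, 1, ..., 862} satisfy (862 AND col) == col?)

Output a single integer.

862 in binary = 1101011110
popcount(862) = number of 1-bits in 1101011110 = 7
A col c satisfies (862 AND c) == c iff every set bit of c is also set in 862; each of the 7 set bits of 862 can independently be on or off in c.
count = 2^7 = 128

Answer: 128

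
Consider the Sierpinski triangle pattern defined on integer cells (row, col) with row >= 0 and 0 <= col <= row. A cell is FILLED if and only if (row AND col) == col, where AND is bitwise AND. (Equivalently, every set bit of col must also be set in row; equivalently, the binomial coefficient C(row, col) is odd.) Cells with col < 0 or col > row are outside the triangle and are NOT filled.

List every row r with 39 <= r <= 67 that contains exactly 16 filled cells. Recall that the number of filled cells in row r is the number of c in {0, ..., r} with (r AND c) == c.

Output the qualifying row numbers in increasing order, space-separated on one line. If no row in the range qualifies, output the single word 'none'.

Row r has 2^popcount(r) filled cells, so we need popcount(r) = log2(16) = 4.
Scan r = 39..67 and keep those with exactly 4 one-bits:
r=39=100111 popcount=4 -> KEEP
r=40=101000 popcount=2 -> skip
r=41=101001 popcount=3 -> skip
r=42=101010 popcount=3 -> skip
r=43=101011 popcount=4 -> KEEP
r=44=101100 popcount=3 -> skip
r=45=101101 popcount=4 -> KEEP
r=46=101110 popcount=4 -> KEEP
r=47=101111 popcount=5 -> skip
r=48=110000 popcount=2 -> skip
r=49=110001 popcount=3 -> skip
r=50=110010 popcount=3 -> skip
r=51=110011 popcount=4 -> KEEP
r=52=110100 popcount=3 -> skip
r=53=110101 popcount=4 -> KEEP
r=54=110110 popcount=4 -> KEEP
r=55=110111 popcount=5 -> skip
r=56=111000 popcount=3 -> skip
r=57=111001 popcount=4 -> KEEP
r=58=111010 popcount=4 -> KEEP
r=59=111011 popcount=5 -> skip
r=60=111100 popcount=4 -> KEEP
r=61=111101 popcount=5 -> skip
r=62=111110 popcount=5 -> skip
r=63=111111 popcount=6 -> skip
r=64=1000000 popcount=1 -> skip
r=65=1000001 popcount=2 -> skip
r=66=1000010 popcount=2 -> skip
r=67=1000011 popcount=3 -> skip
Kept rows: 39 43 45 46 51 53 54 57 58 60

Answer: 39 43 45 46 51 53 54 57 58 60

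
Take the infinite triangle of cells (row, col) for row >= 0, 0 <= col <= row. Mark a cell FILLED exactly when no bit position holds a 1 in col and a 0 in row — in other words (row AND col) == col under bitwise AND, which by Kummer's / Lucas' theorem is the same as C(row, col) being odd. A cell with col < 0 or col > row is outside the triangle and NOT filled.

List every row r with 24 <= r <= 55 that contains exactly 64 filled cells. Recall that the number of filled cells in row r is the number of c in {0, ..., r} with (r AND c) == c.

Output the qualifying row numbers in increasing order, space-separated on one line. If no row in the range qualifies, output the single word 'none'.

Row r has 2^popcount(r) filled cells, so we need popcount(r) = log2(64) = 6.
Scan r = 24..55 and keep those with exactly 6 one-bits:
r=24=11000 popcount=2 -> skip
r=25=11001 popcount=3 -> skip
r=26=11010 popcount=3 -> skip
r=27=11011 popcount=4 -> skip
r=28=11100 popcount=3 -> skip
r=29=11101 popcount=4 -> skip
r=30=11110 popcount=4 -> skip
r=31=11111 popcount=5 -> skip
r=32=100000 popcount=1 -> skip
r=33=100001 popcount=2 -> skip
r=34=100010 popcount=2 -> skip
r=35=100011 popcount=3 -> skip
r=36=100100 popcount=2 -> skip
r=37=100101 popcount=3 -> skip
r=38=100110 popcount=3 -> skip
r=39=100111 popcount=4 -> skip
r=40=101000 popcount=2 -> skip
r=41=101001 popcount=3 -> skip
r=42=101010 popcount=3 -> skip
r=43=101011 popcount=4 -> skip
r=44=101100 popcount=3 -> skip
r=45=101101 popcount=4 -> skip
r=46=101110 popcount=4 -> skip
r=47=101111 popcount=5 -> skip
r=48=110000 popcount=2 -> skip
r=49=110001 popcount=3 -> skip
r=50=110010 popcount=3 -> skip
r=51=110011 popcount=4 -> skip
r=52=110100 popcount=3 -> skip
r=53=110101 popcount=4 -> skip
r=54=110110 popcount=4 -> skip
r=55=110111 popcount=5 -> skip
Kept rows: none

Answer: none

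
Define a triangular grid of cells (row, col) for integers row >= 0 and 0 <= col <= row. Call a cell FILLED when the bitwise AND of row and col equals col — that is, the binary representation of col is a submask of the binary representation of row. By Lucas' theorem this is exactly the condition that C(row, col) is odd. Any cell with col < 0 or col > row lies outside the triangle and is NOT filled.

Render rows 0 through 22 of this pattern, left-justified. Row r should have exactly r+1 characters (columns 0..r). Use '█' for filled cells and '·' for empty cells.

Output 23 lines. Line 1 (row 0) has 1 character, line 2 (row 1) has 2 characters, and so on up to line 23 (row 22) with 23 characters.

Answer: █
██
█·█
████
█···█
██··██
█·█·█·█
████████
█·······█
██······██
█·█·····█·█
████····████
█···█···█···█
██··██··██··██
█·█·█·█·█·█·█·█
████████████████
█···············█
██··············██
█·█·············█·█
████············████
█···█···········█···█
██··██··········██··██
█·█·█·█·········█·█·█·█

Derivation:
r0=0: █
r1=1: ██
r2=10: █·█
r3=11: ████
r4=100: █···█
r5=101: ██··██
r6=110: █·█·█·█
r7=111: ████████
r8=1000: █·······█
r9=1001: ██······██
r10=1010: █·█·····█·█
r11=1011: ████····████
r12=1100: █···█···█···█
r13=1101: ██··██··██··██
r14=1110: █·█·█·█·█·█·█·█
r15=1111: ████████████████
r16=10000: █···············█
r17=10001: ██··············██
r18=10010: █·█·············█·█
r19=10011: ████············████
r20=10100: █···█···········█···█
r21=10101: ██··██··········██··██
r22=10110: █·█·█·█·········█·█·█·█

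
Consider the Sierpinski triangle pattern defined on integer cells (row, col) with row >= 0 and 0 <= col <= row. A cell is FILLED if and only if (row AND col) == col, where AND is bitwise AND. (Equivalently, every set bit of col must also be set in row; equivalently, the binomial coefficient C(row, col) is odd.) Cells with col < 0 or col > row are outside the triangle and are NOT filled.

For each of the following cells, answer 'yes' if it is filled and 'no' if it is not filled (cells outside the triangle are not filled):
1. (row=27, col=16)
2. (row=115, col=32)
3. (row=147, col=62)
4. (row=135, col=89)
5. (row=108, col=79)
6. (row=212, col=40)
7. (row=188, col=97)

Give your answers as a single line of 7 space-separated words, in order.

(27,16): row=0b11011, col=0b10000, row AND col = 0b10000 = 16; 16 == 16 -> filled
(115,32): row=0b1110011, col=0b100000, row AND col = 0b100000 = 32; 32 == 32 -> filled
(147,62): row=0b10010011, col=0b111110, row AND col = 0b10010 = 18; 18 != 62 -> empty
(135,89): row=0b10000111, col=0b1011001, row AND col = 0b1 = 1; 1 != 89 -> empty
(108,79): row=0b1101100, col=0b1001111, row AND col = 0b1001100 = 76; 76 != 79 -> empty
(212,40): row=0b11010100, col=0b101000, row AND col = 0b0 = 0; 0 != 40 -> empty
(188,97): row=0b10111100, col=0b1100001, row AND col = 0b100000 = 32; 32 != 97 -> empty

Answer: yes yes no no no no no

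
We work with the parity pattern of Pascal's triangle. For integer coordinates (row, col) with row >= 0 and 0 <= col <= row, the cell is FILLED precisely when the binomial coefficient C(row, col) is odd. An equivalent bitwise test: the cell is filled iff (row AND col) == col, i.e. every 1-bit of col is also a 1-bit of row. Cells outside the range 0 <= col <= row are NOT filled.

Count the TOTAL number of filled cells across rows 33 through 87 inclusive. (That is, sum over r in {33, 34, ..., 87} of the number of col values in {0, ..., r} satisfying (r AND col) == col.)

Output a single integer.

Answer: 754

Derivation:
r33=100001 pc2: +4 =4
r34=100010 pc2: +4 =8
r35=100011 pc3: +8 =16
r36=100100 pc2: +4 =20
r37=100101 pc3: +8 =28
r38=100110 pc3: +8 =36
r39=100111 pc4: +16 =52
r40=101000 pc2: +4 =56
r41=101001 pc3: +8 =64
r42=101010 pc3: +8 =72
r43=101011 pc4: +16 =88
r44=101100 pc3: +8 =96
r45=101101 pc4: +16 =112
r46=101110 pc4: +16 =128
r47=101111 pc5: +32 =160
r48=110000 pc2: +4 =164
r49=110001 pc3: +8 =172
r50=110010 pc3: +8 =180
r51=110011 pc4: +16 =196
r52=110100 pc3: +8 =204
r53=110101 pc4: +16 =220
r54=110110 pc4: +16 =236
r55=110111 pc5: +32 =268
r56=111000 pc3: +8 =276
r57=111001 pc4: +16 =292
r58=111010 pc4: +16 =308
r59=111011 pc5: +32 =340
r60=111100 pc4: +16 =356
r61=111101 pc5: +32 =388
r62=111110 pc5: +32 =420
r63=111111 pc6: +64 =484
r64=1000000 pc1: +2 =486
r65=1000001 pc2: +4 =490
r66=1000010 pc2: +4 =494
r67=1000011 pc3: +8 =502
r68=1000100 pc2: +4 =506
r69=1000101 pc3: +8 =514
r70=1000110 pc3: +8 =522
r71=1000111 pc4: +16 =538
r72=1001000 pc2: +4 =542
r73=1001001 pc3: +8 =550
r74=1001010 pc3: +8 =558
r75=1001011 pc4: +16 =574
r76=1001100 pc3: +8 =582
r77=1001101 pc4: +16 =598
r78=1001110 pc4: +16 =614
r79=1001111 pc5: +32 =646
r80=1010000 pc2: +4 =650
r81=1010001 pc3: +8 =658
r82=1010010 pc3: +8 =666
r83=1010011 pc4: +16 =682
r84=1010100 pc3: +8 =690
r85=1010101 pc4: +16 =706
r86=1010110 pc4: +16 =722
r87=1010111 pc5: +32 =754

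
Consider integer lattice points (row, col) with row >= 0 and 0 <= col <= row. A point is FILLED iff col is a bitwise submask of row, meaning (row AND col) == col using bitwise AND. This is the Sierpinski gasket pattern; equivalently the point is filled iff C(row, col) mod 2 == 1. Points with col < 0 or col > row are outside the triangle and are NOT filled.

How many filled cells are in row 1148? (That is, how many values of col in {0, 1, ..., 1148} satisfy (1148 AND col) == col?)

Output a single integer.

Answer: 64

Derivation:
1148 in binary = 10001111100
popcount(1148) = number of 1-bits in 10001111100 = 6
A col c satisfies (1148 AND c) == c iff every set bit of c is also set in 1148; each of the 6 set bits of 1148 can independently be on or off in c.
count = 2^6 = 64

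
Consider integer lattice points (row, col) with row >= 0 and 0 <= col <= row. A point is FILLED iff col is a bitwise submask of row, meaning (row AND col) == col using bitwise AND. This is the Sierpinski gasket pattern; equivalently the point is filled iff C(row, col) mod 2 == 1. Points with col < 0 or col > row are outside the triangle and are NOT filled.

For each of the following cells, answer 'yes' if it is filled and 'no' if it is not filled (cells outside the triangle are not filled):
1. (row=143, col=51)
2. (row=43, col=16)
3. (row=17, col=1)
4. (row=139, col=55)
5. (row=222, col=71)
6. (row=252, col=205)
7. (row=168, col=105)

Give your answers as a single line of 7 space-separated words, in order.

Answer: no no yes no no no no

Derivation:
(143,51): row=0b10001111, col=0b110011, row AND col = 0b11 = 3; 3 != 51 -> empty
(43,16): row=0b101011, col=0b10000, row AND col = 0b0 = 0; 0 != 16 -> empty
(17,1): row=0b10001, col=0b1, row AND col = 0b1 = 1; 1 == 1 -> filled
(139,55): row=0b10001011, col=0b110111, row AND col = 0b11 = 3; 3 != 55 -> empty
(222,71): row=0b11011110, col=0b1000111, row AND col = 0b1000110 = 70; 70 != 71 -> empty
(252,205): row=0b11111100, col=0b11001101, row AND col = 0b11001100 = 204; 204 != 205 -> empty
(168,105): row=0b10101000, col=0b1101001, row AND col = 0b101000 = 40; 40 != 105 -> empty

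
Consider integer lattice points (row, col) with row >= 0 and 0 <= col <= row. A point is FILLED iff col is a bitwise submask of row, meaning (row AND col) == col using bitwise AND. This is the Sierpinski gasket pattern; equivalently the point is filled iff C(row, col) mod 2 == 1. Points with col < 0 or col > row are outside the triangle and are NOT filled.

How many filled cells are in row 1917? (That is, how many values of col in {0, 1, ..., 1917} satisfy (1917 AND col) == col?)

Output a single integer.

Answer: 512

Derivation:
1917 in binary = 11101111101
popcount(1917) = number of 1-bits in 11101111101 = 9
A col c satisfies (1917 AND c) == c iff every set bit of c is also set in 1917; each of the 9 set bits of 1917 can independently be on or off in c.
count = 2^9 = 512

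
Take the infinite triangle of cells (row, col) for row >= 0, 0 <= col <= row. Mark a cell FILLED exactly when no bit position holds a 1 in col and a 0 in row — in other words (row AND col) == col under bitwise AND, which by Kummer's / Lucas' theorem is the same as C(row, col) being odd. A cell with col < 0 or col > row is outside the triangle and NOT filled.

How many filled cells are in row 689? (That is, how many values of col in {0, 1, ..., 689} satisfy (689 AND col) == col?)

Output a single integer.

689 in binary = 1010110001
popcount(689) = number of 1-bits in 1010110001 = 5
A col c satisfies (689 AND c) == c iff every set bit of c is also set in 689; each of the 5 set bits of 689 can independently be on or off in c.
count = 2^5 = 32

Answer: 32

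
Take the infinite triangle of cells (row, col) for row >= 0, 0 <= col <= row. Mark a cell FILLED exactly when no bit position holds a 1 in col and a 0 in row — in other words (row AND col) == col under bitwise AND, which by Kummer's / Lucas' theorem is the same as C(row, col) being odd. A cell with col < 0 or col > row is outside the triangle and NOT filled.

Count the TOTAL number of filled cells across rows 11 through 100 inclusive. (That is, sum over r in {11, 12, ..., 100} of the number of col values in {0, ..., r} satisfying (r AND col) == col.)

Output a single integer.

r11=1011 pc3: +8 =8
r12=1100 pc2: +4 =12
r13=1101 pc3: +8 =20
r14=1110 pc3: +8 =28
r15=1111 pc4: +16 =44
r16=10000 pc1: +2 =46
r17=10001 pc2: +4 =50
r18=10010 pc2: +4 =54
r19=10011 pc3: +8 =62
r20=10100 pc2: +4 =66
r21=10101 pc3: +8 =74
r22=10110 pc3: +8 =82
r23=10111 pc4: +16 =98
r24=11000 pc2: +4 =102
r25=11001 pc3: +8 =110
r26=11010 pc3: +8 =118
r27=11011 pc4: +16 =134
r28=11100 pc3: +8 =142
r29=11101 pc4: +16 =158
r30=11110 pc4: +16 =174
r31=11111 pc5: +32 =206
r32=100000 pc1: +2 =208
r33=100001 pc2: +4 =212
r34=100010 pc2: +4 =216
r35=100011 pc3: +8 =224
r36=100100 pc2: +4 =228
r37=100101 pc3: +8 =236
r38=100110 pc3: +8 =244
r39=100111 pc4: +16 =260
r40=101000 pc2: +4 =264
r41=101001 pc3: +8 =272
r42=101010 pc3: +8 =280
r43=101011 pc4: +16 =296
r44=101100 pc3: +8 =304
r45=101101 pc4: +16 =320
r46=101110 pc4: +16 =336
r47=101111 pc5: +32 =368
r48=110000 pc2: +4 =372
r49=110001 pc3: +8 =380
r50=110010 pc3: +8 =388
r51=110011 pc4: +16 =404
r52=110100 pc3: +8 =412
r53=110101 pc4: +16 =428
r54=110110 pc4: +16 =444
r55=110111 pc5: +32 =476
r56=111000 pc3: +8 =484
r57=111001 pc4: +16 =500
r58=111010 pc4: +16 =516
r59=111011 pc5: +32 =548
r60=111100 pc4: +16 =564
r61=111101 pc5: +32 =596
r62=111110 pc5: +32 =628
r63=111111 pc6: +64 =692
r64=1000000 pc1: +2 =694
r65=1000001 pc2: +4 =698
r66=1000010 pc2: +4 =702
r67=1000011 pc3: +8 =710
r68=1000100 pc2: +4 =714
r69=1000101 pc3: +8 =722
r70=1000110 pc3: +8 =730
r71=1000111 pc4: +16 =746
r72=1001000 pc2: +4 =750
r73=1001001 pc3: +8 =758
r74=1001010 pc3: +8 =766
r75=1001011 pc4: +16 =782
r76=1001100 pc3: +8 =790
r77=1001101 pc4: +16 =806
r78=1001110 pc4: +16 =822
r79=1001111 pc5: +32 =854
r80=1010000 pc2: +4 =858
r81=1010001 pc3: +8 =866
r82=1010010 pc3: +8 =874
r83=1010011 pc4: +16 =890
r84=1010100 pc3: +8 =898
r85=1010101 pc4: +16 =914
r86=1010110 pc4: +16 =930
r87=1010111 pc5: +32 =962
r88=1011000 pc3: +8 =970
r89=1011001 pc4: +16 =986
r90=1011010 pc4: +16 =1002
r91=1011011 pc5: +32 =1034
r92=1011100 pc4: +16 =1050
r93=1011101 pc5: +32 =1082
r94=1011110 pc5: +32 =1114
r95=1011111 pc6: +64 =1178
r96=1100000 pc2: +4 =1182
r97=1100001 pc3: +8 =1190
r98=1100010 pc3: +8 =1198
r99=1100011 pc4: +16 =1214
r100=1100100 pc3: +8 =1222

Answer: 1222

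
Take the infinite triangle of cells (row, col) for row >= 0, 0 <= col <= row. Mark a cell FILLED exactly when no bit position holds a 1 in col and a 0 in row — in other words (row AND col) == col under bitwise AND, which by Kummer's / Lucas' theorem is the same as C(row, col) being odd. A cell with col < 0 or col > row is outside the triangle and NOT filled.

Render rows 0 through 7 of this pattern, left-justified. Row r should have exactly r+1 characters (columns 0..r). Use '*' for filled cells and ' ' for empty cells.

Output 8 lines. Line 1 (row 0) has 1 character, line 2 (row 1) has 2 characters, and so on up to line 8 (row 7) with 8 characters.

r0=0: *
r1=1: **
r2=10: * *
r3=11: ****
r4=100: *   *
r5=101: **  **
r6=110: * * * *
r7=111: ********

Answer: *
**
* *
****
*   *
**  **
* * * *
********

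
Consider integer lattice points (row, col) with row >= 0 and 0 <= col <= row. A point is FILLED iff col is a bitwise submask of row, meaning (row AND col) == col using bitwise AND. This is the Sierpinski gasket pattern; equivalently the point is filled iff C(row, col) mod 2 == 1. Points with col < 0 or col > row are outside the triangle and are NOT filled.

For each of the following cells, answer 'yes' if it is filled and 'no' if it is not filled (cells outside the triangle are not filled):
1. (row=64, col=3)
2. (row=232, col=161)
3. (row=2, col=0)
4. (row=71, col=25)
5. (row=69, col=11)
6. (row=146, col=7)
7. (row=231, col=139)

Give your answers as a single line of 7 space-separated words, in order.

(64,3): row=0b1000000, col=0b11, row AND col = 0b0 = 0; 0 != 3 -> empty
(232,161): row=0b11101000, col=0b10100001, row AND col = 0b10100000 = 160; 160 != 161 -> empty
(2,0): row=0b10, col=0b0, row AND col = 0b0 = 0; 0 == 0 -> filled
(71,25): row=0b1000111, col=0b11001, row AND col = 0b1 = 1; 1 != 25 -> empty
(69,11): row=0b1000101, col=0b1011, row AND col = 0b1 = 1; 1 != 11 -> empty
(146,7): row=0b10010010, col=0b111, row AND col = 0b10 = 2; 2 != 7 -> empty
(231,139): row=0b11100111, col=0b10001011, row AND col = 0b10000011 = 131; 131 != 139 -> empty

Answer: no no yes no no no no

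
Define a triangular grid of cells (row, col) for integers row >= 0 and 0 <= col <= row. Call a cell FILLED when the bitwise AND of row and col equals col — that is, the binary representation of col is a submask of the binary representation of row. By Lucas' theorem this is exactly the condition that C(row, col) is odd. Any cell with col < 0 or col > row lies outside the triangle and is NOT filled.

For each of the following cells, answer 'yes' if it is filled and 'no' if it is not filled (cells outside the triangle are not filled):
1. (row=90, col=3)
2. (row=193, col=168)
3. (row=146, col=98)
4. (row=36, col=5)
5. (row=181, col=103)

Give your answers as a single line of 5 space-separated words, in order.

(90,3): row=0b1011010, col=0b11, row AND col = 0b10 = 2; 2 != 3 -> empty
(193,168): row=0b11000001, col=0b10101000, row AND col = 0b10000000 = 128; 128 != 168 -> empty
(146,98): row=0b10010010, col=0b1100010, row AND col = 0b10 = 2; 2 != 98 -> empty
(36,5): row=0b100100, col=0b101, row AND col = 0b100 = 4; 4 != 5 -> empty
(181,103): row=0b10110101, col=0b1100111, row AND col = 0b100101 = 37; 37 != 103 -> empty

Answer: no no no no no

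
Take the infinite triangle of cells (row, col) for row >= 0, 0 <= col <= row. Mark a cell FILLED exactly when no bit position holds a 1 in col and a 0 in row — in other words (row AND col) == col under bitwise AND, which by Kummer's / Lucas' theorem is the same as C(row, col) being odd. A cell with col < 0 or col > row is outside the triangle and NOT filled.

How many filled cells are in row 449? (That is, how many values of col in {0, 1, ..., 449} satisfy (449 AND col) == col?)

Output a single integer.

449 in binary = 111000001
popcount(449) = number of 1-bits in 111000001 = 4
A col c satisfies (449 AND c) == c iff every set bit of c is also set in 449; each of the 4 set bits of 449 can independently be on or off in c.
count = 2^4 = 16

Answer: 16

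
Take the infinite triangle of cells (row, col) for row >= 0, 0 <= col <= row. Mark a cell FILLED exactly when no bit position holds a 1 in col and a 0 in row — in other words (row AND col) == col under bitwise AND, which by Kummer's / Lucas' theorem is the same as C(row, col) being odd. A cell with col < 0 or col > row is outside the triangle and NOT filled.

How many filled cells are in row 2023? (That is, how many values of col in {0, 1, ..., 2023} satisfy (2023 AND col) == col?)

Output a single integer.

Answer: 512

Derivation:
2023 in binary = 11111100111
popcount(2023) = number of 1-bits in 11111100111 = 9
A col c satisfies (2023 AND c) == c iff every set bit of c is also set in 2023; each of the 9 set bits of 2023 can independently be on or off in c.
count = 2^9 = 512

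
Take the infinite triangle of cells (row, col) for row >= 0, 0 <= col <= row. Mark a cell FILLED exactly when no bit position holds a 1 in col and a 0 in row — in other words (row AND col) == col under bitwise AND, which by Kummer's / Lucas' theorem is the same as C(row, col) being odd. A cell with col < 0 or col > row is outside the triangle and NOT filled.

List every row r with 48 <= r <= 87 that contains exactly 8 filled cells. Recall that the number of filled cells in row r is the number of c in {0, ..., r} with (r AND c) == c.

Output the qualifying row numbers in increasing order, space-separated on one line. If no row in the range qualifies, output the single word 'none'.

Answer: 49 50 52 56 67 69 70 73 74 76 81 82 84

Derivation:
Row r has 2^popcount(r) filled cells, so we need popcount(r) = log2(8) = 3.
Scan r = 48..87 and keep those with exactly 3 one-bits:
r=48=110000 popcount=2 -> skip
r=49=110001 popcount=3 -> KEEP
r=50=110010 popcount=3 -> KEEP
r=51=110011 popcount=4 -> skip
r=52=110100 popcount=3 -> KEEP
r=53=110101 popcount=4 -> skip
r=54=110110 popcount=4 -> skip
r=55=110111 popcount=5 -> skip
r=56=111000 popcount=3 -> KEEP
r=57=111001 popcount=4 -> skip
r=58=111010 popcount=4 -> skip
r=59=111011 popcount=5 -> skip
r=60=111100 popcount=4 -> skip
r=61=111101 popcount=5 -> skip
r=62=111110 popcount=5 -> skip
r=63=111111 popcount=6 -> skip
r=64=1000000 popcount=1 -> skip
r=65=1000001 popcount=2 -> skip
r=66=1000010 popcount=2 -> skip
r=67=1000011 popcount=3 -> KEEP
r=68=1000100 popcount=2 -> skip
r=69=1000101 popcount=3 -> KEEP
r=70=1000110 popcount=3 -> KEEP
r=71=1000111 popcount=4 -> skip
r=72=1001000 popcount=2 -> skip
r=73=1001001 popcount=3 -> KEEP
r=74=1001010 popcount=3 -> KEEP
r=75=1001011 popcount=4 -> skip
r=76=1001100 popcount=3 -> KEEP
r=77=1001101 popcount=4 -> skip
r=78=1001110 popcount=4 -> skip
r=79=1001111 popcount=5 -> skip
r=80=1010000 popcount=2 -> skip
r=81=1010001 popcount=3 -> KEEP
r=82=1010010 popcount=3 -> KEEP
r=83=1010011 popcount=4 -> skip
r=84=1010100 popcount=3 -> KEEP
r=85=1010101 popcount=4 -> skip
r=86=1010110 popcount=4 -> skip
r=87=1010111 popcount=5 -> skip
Kept rows: 49 50 52 56 67 69 70 73 74 76 81 82 84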